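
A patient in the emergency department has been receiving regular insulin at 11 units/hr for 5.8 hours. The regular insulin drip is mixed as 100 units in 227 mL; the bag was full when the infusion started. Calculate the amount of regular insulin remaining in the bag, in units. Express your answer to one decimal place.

Concentration = 100 units ÷ 227 mL = 0.4405286 units/mL
Rate = 11 units/hr ÷ 0.4405286 units/mL = 24.97 mL/hr
Volume infused = 24.97 mL/hr × 5.8 hr = 144.826 mL
Volume remaining = 227 − 144.826 = 82.174 mL
Drug remaining = 82.174 mL × 0.4405286 units/mL = 36.2 units

36.2 units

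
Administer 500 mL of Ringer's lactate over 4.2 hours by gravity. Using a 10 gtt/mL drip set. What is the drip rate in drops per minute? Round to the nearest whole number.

20 gtt/min

500 mL ÷ (4.2 hr × 60 = 252 min) = 1.984127 mL/min
1.984127 mL/min × 10 gtt/mL = 19.84127 gtt/min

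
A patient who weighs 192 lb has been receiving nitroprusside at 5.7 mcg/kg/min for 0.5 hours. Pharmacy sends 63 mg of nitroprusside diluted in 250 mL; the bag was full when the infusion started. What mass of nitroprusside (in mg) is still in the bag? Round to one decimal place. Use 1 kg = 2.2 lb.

Weight = 192 lb ÷ 2.2 lb/kg = 87.27273 kg
Dose = 5.7 mcg/kg/min × 87.27273 kg = 497.4545 mcg/min
497.4545 mcg/min × 60 min/hr = 29847.27 mcg/hr
Concentration = 63 mg ÷ 250 mL = 0.252 mg/mL = 252 mcg/mL
Rate = 29847.27 mcg/hr ÷ 252 mcg/mL = 118.4416 mL/hr
Volume infused = 118.4416 mL/hr × 0.5 hr = 59.22078 mL
Volume remaining = 250 − 59.22078 = 190.7792 mL
Drug remaining = 190.7792 mL × 252 mcg/mL = 48076.36 mcg = 48.07636 mg

48.1 mg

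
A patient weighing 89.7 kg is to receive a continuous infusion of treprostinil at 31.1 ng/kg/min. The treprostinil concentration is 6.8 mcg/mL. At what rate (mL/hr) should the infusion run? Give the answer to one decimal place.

24.6 mL/hr

Dose = 31.1 ng/kg/min × 89.7 kg = 2789.67 ng/min
2789.67 ng/min × 60 min/hr = 167380.2 ng/hr
Concentration = 6.8 mcg/mL = 6800 ng/mL
Rate = 167380.2 ng/hr ÷ 6800 ng/mL = 24.61474 mL/hr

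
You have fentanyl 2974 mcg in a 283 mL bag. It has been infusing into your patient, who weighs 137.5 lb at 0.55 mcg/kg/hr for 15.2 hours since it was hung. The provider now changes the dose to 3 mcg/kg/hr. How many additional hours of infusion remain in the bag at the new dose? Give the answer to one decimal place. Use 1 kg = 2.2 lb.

Initial rate:
Weight = 137.5 lb ÷ 2.2 lb/kg = 62.5 kg
Dose = 0.55 mcg/kg/hr × 62.5 kg = 34.375 mcg/hr
Concentration = 2974 mcg ÷ 283 mL = 10.50883 mcg/mL
Rate = 34.375 mcg/hr ÷ 10.50883 mcg/mL = 3.271057 mL/hr
Volume infused so far = 3.271057 mL/hr × 15.2 hr = 49.72007 mL
Volume remaining = 283 − 49.72007 = 233.2799 mL
New rate:
Dose = 3 mcg/kg/hr × 62.5 kg = 187.5 mcg/hr
Rate = 187.5 mcg/hr ÷ 10.50883 mcg/mL = 17.84213 mL/hr
Time remaining = 233.2799 mL ÷ 17.84213 mL/hr = 13.07467 hr

13.1 hours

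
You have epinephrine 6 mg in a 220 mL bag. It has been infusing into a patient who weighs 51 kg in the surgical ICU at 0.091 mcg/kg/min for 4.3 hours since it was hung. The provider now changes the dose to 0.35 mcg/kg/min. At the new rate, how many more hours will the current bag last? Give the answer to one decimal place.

4.5 hours

Initial rate:
Dose = 0.091 mcg/kg/min × 51 kg = 4.641 mcg/min
4.641 mcg/min × 60 min/hr = 278.46 mcg/hr
Concentration = 6 mg ÷ 220 mL = 0.02727273 mg/mL = 27.27273 mcg/mL
Rate = 278.46 mcg/hr ÷ 27.27273 mcg/mL = 10.2102 mL/hr
Volume infused so far = 10.2102 mL/hr × 4.3 hr = 43.90386 mL
Volume remaining = 220 − 43.90386 = 176.0961 mL
New rate:
Dose = 0.35 mcg/kg/min × 51 kg = 17.85 mcg/min
17.85 mcg/min × 60 min/hr = 1071 mcg/hr
Rate = 1071 mcg/hr ÷ 27.27273 mcg/mL = 39.27 mL/hr
Time remaining = 176.0961 mL ÷ 39.27 mL/hr = 4.484241 hr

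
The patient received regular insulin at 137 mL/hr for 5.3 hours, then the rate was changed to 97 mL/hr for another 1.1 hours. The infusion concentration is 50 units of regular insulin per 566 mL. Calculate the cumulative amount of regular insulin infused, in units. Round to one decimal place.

Concentration = 50 units ÷ 566 mL = 0.08833922 units/mL
Stage 1: 137 mL/hr × 5.3 hr = 726.1 mL → 726.1 mL × 0.08833922 units/mL = 64.14311 units
Stage 2: 97 mL/hr × 1.1 hr = 106.7 mL → 106.7 mL × 0.08833922 units/mL = 9.425795 units
Total = 64.14311 + 9.425795 = 73.5689 units

73.6 units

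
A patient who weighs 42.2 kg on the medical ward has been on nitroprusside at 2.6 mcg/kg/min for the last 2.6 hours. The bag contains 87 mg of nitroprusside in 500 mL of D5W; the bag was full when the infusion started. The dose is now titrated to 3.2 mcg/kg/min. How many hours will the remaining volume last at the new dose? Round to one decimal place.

8.6 hours

Initial rate:
Dose = 2.6 mcg/kg/min × 42.2 kg = 109.72 mcg/min
109.72 mcg/min × 60 min/hr = 6583.2 mcg/hr
Concentration = 87 mg ÷ 500 mL = 0.174 mg/mL = 174 mcg/mL
Rate = 6583.2 mcg/hr ÷ 174 mcg/mL = 37.83448 mL/hr
Volume infused so far = 37.83448 mL/hr × 2.6 hr = 98.36966 mL
Volume remaining = 500 − 98.36966 = 401.6303 mL
New rate:
Dose = 3.2 mcg/kg/min × 42.2 kg = 135.04 mcg/min
135.04 mcg/min × 60 min/hr = 8102.4 mcg/hr
Rate = 8102.4 mcg/hr ÷ 174 mcg/mL = 46.56552 mL/hr
Time remaining = 401.6303 mL ÷ 46.56552 mL/hr = 8.625059 hr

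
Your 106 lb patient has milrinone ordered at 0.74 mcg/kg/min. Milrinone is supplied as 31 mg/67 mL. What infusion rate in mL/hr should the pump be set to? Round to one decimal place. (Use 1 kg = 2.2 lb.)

Weight = 106 lb ÷ 2.2 lb/kg = 48.18182 kg
Dose = 0.74 mcg/kg/min × 48.18182 kg = 35.65455 mcg/min
35.65455 mcg/min × 60 min/hr = 2139.273 mcg/hr
Concentration = 31 mg ÷ 67 mL = 0.4626866 mg/mL = 462.6866 mcg/mL
Rate = 2139.273 mcg/hr ÷ 462.6866 mcg/mL = 4.623589 mL/hr

4.6 mL/hr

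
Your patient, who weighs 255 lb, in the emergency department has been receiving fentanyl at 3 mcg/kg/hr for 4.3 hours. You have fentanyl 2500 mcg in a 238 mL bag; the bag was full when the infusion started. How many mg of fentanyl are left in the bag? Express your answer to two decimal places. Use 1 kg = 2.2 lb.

Weight = 255 lb ÷ 2.2 lb/kg = 115.9091 kg
Dose = 3 mcg/kg/hr × 115.9091 kg = 347.7273 mcg/hr
Concentration = 2500 mcg ÷ 238 mL = 10.5042 mcg/mL
Rate = 347.7273 mcg/hr ÷ 10.5042 mcg/mL = 33.10364 mL/hr
Volume infused = 33.10364 mL/hr × 4.3 hr = 142.3456 mL
Volume remaining = 238 − 142.3456 = 95.65436 mL
Drug remaining = 95.65436 mL × 10.5042 mcg/mL = 1004.773 mcg = 1.004773 mg

1.00 mg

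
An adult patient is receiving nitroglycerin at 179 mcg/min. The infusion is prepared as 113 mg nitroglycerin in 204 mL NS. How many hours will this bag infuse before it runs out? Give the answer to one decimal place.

179 mcg/min × 60 min/hr = 10740 mcg/hr
Concentration = 113 mg ÷ 204 mL = 0.5539216 mg/mL = 553.9216 mcg/mL
Rate = 10740 mcg/hr ÷ 553.9216 mcg/mL = 19.38903 mL/hr
Duration = 204 mL ÷ 19.38903 mL/hr = 10.52142 hr

10.5 hours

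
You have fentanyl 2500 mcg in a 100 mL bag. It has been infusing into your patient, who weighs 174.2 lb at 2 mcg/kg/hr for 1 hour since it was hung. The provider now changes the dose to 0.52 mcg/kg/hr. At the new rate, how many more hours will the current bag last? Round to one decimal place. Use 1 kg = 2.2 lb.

Initial rate:
Weight = 174.2 lb ÷ 2.2 lb/kg = 79.18182 kg
Dose = 2 mcg/kg/hr × 79.18182 kg = 158.3636 mcg/hr
Concentration = 2500 mcg ÷ 100 mL = 25 mcg/mL
Rate = 158.3636 mcg/hr ÷ 25 mcg/mL = 6.334545 mL/hr
Volume infused so far = 6.334545 mL/hr × 1 hr = 6.334545 mL
Volume remaining = 100 − 6.334545 = 93.66545 mL
New rate:
Dose = 0.52 mcg/kg/hr × 79.18182 kg = 41.17455 mcg/hr
Rate = 41.17455 mcg/hr ÷ 25 mcg/mL = 1.646982 mL/hr
Time remaining = 93.66545 mL ÷ 1.646982 mL/hr = 56.87097 hr

56.9 hours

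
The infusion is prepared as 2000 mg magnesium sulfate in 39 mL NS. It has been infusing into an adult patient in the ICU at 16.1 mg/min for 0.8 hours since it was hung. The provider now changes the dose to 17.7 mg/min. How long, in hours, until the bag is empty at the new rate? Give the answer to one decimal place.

1.2 hours

Initial rate:
16.1 mg/min × 60 min/hr = 966 mg/hr
Concentration = 2000 mg ÷ 39 mL = 51.28205 mg/mL
Rate = 966 mg/hr ÷ 51.28205 mg/mL = 18.837 mL/hr
Volume infused so far = 18.837 mL/hr × 0.8 hr = 15.0696 mL
Volume remaining = 39 − 15.0696 = 23.9304 mL
New rate:
17.7 mg/min × 60 min/hr = 1062 mg/hr
Rate = 1062 mg/hr ÷ 51.28205 mg/mL = 20.709 mL/hr
Time remaining = 23.9304 mL ÷ 20.709 mL/hr = 1.155556 hr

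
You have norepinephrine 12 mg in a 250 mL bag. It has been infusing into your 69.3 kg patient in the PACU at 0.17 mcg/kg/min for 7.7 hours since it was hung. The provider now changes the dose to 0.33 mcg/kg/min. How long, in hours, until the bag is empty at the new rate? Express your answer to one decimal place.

Initial rate:
Dose = 0.17 mcg/kg/min × 69.3 kg = 11.781 mcg/min
11.781 mcg/min × 60 min/hr = 706.86 mcg/hr
Concentration = 12 mg ÷ 250 mL = 0.048 mg/mL = 48 mcg/mL
Rate = 706.86 mcg/hr ÷ 48 mcg/mL = 14.72625 mL/hr
Volume infused so far = 14.72625 mL/hr × 7.7 hr = 113.3921 mL
Volume remaining = 250 − 113.3921 = 136.6079 mL
New rate:
Dose = 0.33 mcg/kg/min × 69.3 kg = 22.869 mcg/min
22.869 mcg/min × 60 min/hr = 1372.14 mcg/hr
Rate = 1372.14 mcg/hr ÷ 48 mcg/mL = 28.58625 mL/hr
Time remaining = 136.6079 mL ÷ 28.58625 mL/hr = 4.778797 hr

4.8 hours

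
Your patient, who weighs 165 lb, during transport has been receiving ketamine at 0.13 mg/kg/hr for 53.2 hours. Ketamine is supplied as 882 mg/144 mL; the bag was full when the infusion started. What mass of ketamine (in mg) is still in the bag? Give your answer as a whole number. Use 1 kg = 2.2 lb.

Weight = 165 lb ÷ 2.2 lb/kg = 75 kg
Dose = 0.13 mg/kg/hr × 75 kg = 9.75 mg/hr
Concentration = 882 mg ÷ 144 mL = 6.125 mg/mL
Rate = 9.75 mg/hr ÷ 6.125 mg/mL = 1.591837 mL/hr
Volume infused = 1.591837 mL/hr × 53.2 hr = 84.68571 mL
Volume remaining = 144 − 84.68571 = 59.31429 mL
Drug remaining = 59.31429 mL × 6.125 mg/mL = 363.3 mg

363 mg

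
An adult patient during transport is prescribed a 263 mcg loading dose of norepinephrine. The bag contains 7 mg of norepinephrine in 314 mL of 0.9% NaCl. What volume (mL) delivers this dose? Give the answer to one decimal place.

11.8 mL

Concentration = 7 mg ÷ 314 mL = 0.02229299 mg/mL = 22.29299 mcg/mL
Volume = 263 mcg ÷ 22.29299 mcg/mL = 11.79743 mL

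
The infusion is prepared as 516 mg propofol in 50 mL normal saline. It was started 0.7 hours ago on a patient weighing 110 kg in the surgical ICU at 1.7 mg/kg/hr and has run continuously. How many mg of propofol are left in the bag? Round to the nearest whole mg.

385 mg

Dose = 1.7 mg/kg/hr × 110 kg = 187 mg/hr
Concentration = 516 mg ÷ 50 mL = 10.32 mg/mL
Rate = 187 mg/hr ÷ 10.32 mg/mL = 18.12016 mL/hr
Volume infused = 18.12016 mL/hr × 0.7 hr = 12.68411 mL
Volume remaining = 50 − 12.68411 = 37.31589 mL
Drug remaining = 37.31589 mL × 10.32 mg/mL = 385.1 mg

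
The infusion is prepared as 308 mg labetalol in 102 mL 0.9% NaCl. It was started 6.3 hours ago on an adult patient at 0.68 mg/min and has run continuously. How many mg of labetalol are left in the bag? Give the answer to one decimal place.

51.0 mg

0.68 mg/min × 60 min/hr = 40.8 mg/hr
Concentration = 308 mg ÷ 102 mL = 3.019608 mg/mL
Rate = 40.8 mg/hr ÷ 3.019608 mg/mL = 13.51169 mL/hr
Volume infused = 13.51169 mL/hr × 6.3 hr = 85.12364 mL
Volume remaining = 102 − 85.12364 = 16.87636 mL
Drug remaining = 16.87636 mL × 3.019608 mg/mL = 50.96 mg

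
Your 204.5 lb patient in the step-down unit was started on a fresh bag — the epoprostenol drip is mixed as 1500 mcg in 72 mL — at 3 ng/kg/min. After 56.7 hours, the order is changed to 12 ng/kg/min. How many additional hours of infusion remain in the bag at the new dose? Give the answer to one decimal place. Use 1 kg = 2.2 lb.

8.2 hours

Initial rate:
Weight = 204.5 lb ÷ 2.2 lb/kg = 92.95455 kg
Dose = 3 ng/kg/min × 92.95455 kg = 278.8636 ng/min
278.8636 ng/min × 60 min/hr = 16731.82 ng/hr
Concentration = 1500 mcg ÷ 72 mL = 20.83333 mcg/mL = 20833.33 ng/mL
Rate = 16731.82 ng/hr ÷ 20833.33 ng/mL = 0.8031273 mL/hr
Volume infused so far = 0.8031273 mL/hr × 56.7 hr = 45.53732 mL
Volume remaining = 72 − 45.53732 = 26.46268 mL
New rate:
Dose = 12 ng/kg/min × 92.95455 kg = 1115.455 ng/min
1115.455 ng/min × 60 min/hr = 66927.27 ng/hr
Rate = 66927.27 ng/hr ÷ 20833.33 ng/mL = 3.212509 mL/hr
Time remaining = 26.46268 mL ÷ 3.212509 mL/hr = 8.237388 hr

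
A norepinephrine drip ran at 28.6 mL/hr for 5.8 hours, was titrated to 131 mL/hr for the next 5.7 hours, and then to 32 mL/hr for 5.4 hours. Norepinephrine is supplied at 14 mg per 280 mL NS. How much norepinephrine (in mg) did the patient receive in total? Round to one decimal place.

54.3 mg

Concentration = 14 mg ÷ 280 mL = 0.05 mg/mL
Stage 1: 28.6 mL/hr × 5.8 hr = 165.88 mL → 165.88 mL × 0.05 mg/mL = 8.294 mg
Stage 2: 131 mL/hr × 5.7 hr = 746.7 mL → 746.7 mL × 0.05 mg/mL = 37.335 mg
Stage 3: 32 mL/hr × 5.4 hr = 172.8 mL → 172.8 mL × 0.05 mg/mL = 8.64 mg
Total = 8.294 + 37.335 + 8.64 = 54.269 mg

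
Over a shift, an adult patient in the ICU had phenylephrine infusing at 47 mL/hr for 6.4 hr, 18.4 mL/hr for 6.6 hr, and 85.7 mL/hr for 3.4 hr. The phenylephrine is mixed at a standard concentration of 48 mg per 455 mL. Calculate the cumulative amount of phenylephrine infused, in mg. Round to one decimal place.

Concentration = 48 mg ÷ 455 mL = 0.1054945 mg/mL
Stage 1: 47 mL/hr × 6.4 hr = 300.8 mL → 300.8 mL × 0.1054945 mg/mL = 31.73275 mg
Stage 2: 18.4 mL/hr × 6.6 hr = 121.44 mL → 121.44 mL × 0.1054945 mg/mL = 12.81125 mg
Stage 3: 85.7 mL/hr × 3.4 hr = 291.38 mL → 291.38 mL × 0.1054945 mg/mL = 30.73899 mg
Total = 31.73275 + 12.81125 + 30.73899 = 75.28299 mg

75.3 mg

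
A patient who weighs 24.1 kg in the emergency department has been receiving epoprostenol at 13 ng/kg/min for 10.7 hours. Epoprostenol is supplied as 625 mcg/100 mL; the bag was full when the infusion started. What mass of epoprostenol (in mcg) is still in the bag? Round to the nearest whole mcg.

Dose = 13 ng/kg/min × 24.1 kg = 313.3 ng/min
313.3 ng/min × 60 min/hr = 18798 ng/hr
Concentration = 625 mcg ÷ 100 mL = 6.25 mcg/mL = 6250 ng/mL
Rate = 18798 ng/hr ÷ 6250 ng/mL = 3.00768 mL/hr
Volume infused = 3.00768 mL/hr × 10.7 hr = 32.18218 mL
Volume remaining = 100 − 32.18218 = 67.81782 mL
Drug remaining = 67.81782 mL × 6250 ng/mL = 423861.4 ng = 423.8614 mcg

424 mcg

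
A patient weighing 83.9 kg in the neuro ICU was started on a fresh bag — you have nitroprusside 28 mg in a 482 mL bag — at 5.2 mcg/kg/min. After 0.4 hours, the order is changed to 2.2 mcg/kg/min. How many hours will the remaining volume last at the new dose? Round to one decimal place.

1.6 hours

Initial rate:
Dose = 5.2 mcg/kg/min × 83.9 kg = 436.28 mcg/min
436.28 mcg/min × 60 min/hr = 26176.8 mcg/hr
Concentration = 28 mg ÷ 482 mL = 0.05809129 mg/mL = 58.09129 mcg/mL
Rate = 26176.8 mcg/hr ÷ 58.09129 mcg/mL = 450.6149 mL/hr
Volume infused so far = 450.6149 mL/hr × 0.4 hr = 180.246 mL
Volume remaining = 482 − 180.246 = 301.754 mL
New rate:
Dose = 2.2 mcg/kg/min × 83.9 kg = 184.58 mcg/min
184.58 mcg/min × 60 min/hr = 11074.8 mcg/hr
Rate = 11074.8 mcg/hr ÷ 58.09129 mcg/mL = 190.6448 mL/hr
Time remaining = 301.754 mL ÷ 190.6448 mL/hr = 1.582808 hr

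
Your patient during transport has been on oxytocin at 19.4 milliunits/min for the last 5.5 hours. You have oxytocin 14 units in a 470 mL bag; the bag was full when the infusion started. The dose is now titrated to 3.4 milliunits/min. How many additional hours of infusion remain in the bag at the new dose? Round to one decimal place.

Initial rate:
19.4 milliunits/min × 60 min/hr = 1164 milliunits/hr
Concentration = 14 units ÷ 470 mL = 0.02978723 units/mL = 29.78723 milliunits/mL
Rate = 1164 milliunits/hr ÷ 29.78723 milliunits/mL = 39.07714 mL/hr
Volume infused so far = 39.07714 mL/hr × 5.5 hr = 214.9243 mL
Volume remaining = 470 − 214.9243 = 255.0757 mL
New rate:
3.4 milliunits/min × 60 min/hr = 204 milliunits/hr
Rate = 204 milliunits/hr ÷ 29.78723 milliunits/mL = 6.848571 mL/hr
Time remaining = 255.0757 mL ÷ 6.848571 mL/hr = 37.2451 hr

37.2 hours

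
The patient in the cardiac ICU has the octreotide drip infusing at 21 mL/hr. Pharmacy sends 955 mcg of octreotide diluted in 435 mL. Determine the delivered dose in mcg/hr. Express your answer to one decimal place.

46.1 mcg/hr

Concentration = 955 mcg ÷ 435 mL = 2.195402 mcg/mL
Drug rate = 21 mL/hr × 2.195402 mcg/mL = 46.10345 mcg/hr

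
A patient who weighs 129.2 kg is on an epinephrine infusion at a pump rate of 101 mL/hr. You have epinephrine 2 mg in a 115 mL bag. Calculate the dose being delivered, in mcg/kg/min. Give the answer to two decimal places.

0.23 mcg/kg/min

Concentration = 2 mg ÷ 115 mL = 0.0173913 mg/mL = 17.3913 mcg/mL
Drug rate = 101 mL/hr × 17.3913 mcg/mL = 1756.522 mcg/hr
1756.522 mcg/hr ÷ 60 min/hr = 29.27536 mcg/min
29.27536 mcg/min ÷ 129.2 kg = 0.2265895 mcg/kg/min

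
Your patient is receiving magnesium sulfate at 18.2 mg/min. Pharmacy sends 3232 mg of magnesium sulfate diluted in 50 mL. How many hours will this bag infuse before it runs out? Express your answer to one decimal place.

18.2 mg/min × 60 min/hr = 1092 mg/hr
Concentration = 3232 mg ÷ 50 mL = 64.64 mg/mL
Rate = 1092 mg/hr ÷ 64.64 mg/mL = 16.89356 mL/hr
Duration = 50 mL ÷ 16.89356 mL/hr = 2.959707 hr

3.0 hours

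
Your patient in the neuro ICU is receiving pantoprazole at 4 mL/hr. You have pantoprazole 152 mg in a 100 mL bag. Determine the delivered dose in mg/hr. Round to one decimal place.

Concentration = 152 mg ÷ 100 mL = 1.52 mg/mL
Drug rate = 4 mL/hr × 1.52 mg/mL = 6.08 mg/hr

6.1 mg/hr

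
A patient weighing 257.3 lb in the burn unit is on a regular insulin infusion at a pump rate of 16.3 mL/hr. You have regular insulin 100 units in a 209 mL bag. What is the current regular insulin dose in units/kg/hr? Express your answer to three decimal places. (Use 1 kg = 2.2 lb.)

Weight = 257.3 lb ÷ 2.2 lb/kg = 116.9545 kg
Concentration = 100 units ÷ 209 mL = 0.4784689 units/mL
Drug rate = 16.3 mL/hr × 0.4784689 units/mL = 7.799043 units/hr
7.799043 units/hr ÷ 116.9545 kg = 0.06668439 units/kg/hr

0.067 units/kg/hr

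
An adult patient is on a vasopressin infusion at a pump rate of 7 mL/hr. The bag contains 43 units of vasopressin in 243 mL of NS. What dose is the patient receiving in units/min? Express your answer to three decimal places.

Concentration = 43 units ÷ 243 mL = 0.1769547 units/mL
Drug rate = 7 mL/hr × 0.1769547 units/mL = 1.238683 units/hr
1.238683 units/hr ÷ 60 min/hr = 0.02064472 units/min

0.021 units/min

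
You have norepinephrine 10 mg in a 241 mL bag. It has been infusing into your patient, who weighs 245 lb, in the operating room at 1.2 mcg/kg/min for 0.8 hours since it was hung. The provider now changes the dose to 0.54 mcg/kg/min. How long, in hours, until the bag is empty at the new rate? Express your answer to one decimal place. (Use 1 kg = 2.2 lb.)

1.0 hours

Initial rate:
Weight = 245 lb ÷ 2.2 lb/kg = 111.3636 kg
Dose = 1.2 mcg/kg/min × 111.3636 kg = 133.6364 mcg/min
133.6364 mcg/min × 60 min/hr = 8018.182 mcg/hr
Concentration = 10 mg ÷ 241 mL = 0.04149378 mg/mL = 41.49378 mcg/mL
Rate = 8018.182 mcg/hr ÷ 41.49378 mcg/mL = 193.2382 mL/hr
Volume infused so far = 193.2382 mL/hr × 0.8 hr = 154.5905 mL
Volume remaining = 241 − 154.5905 = 86.40945 mL
New rate:
Dose = 0.54 mcg/kg/min × 111.3636 kg = 60.13636 mcg/min
60.13636 mcg/min × 60 min/hr = 3608.182 mcg/hr
Rate = 3608.182 mcg/hr ÷ 41.49378 mcg/mL = 86.95718 mL/hr
Time remaining = 86.40945 mL ÷ 86.95718 mL/hr = 0.9937012 hr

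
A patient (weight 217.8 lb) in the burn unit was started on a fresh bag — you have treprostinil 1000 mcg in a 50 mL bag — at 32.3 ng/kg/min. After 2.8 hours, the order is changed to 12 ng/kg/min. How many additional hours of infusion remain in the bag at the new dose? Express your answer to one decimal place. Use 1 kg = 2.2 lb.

Initial rate:
Weight = 217.8 lb ÷ 2.2 lb/kg = 99 kg
Dose = 32.3 ng/kg/min × 99 kg = 3197.7 ng/min
3197.7 ng/min × 60 min/hr = 191862 ng/hr
Concentration = 1000 mcg ÷ 50 mL = 20 mcg/mL = 20000 ng/mL
Rate = 191862 ng/hr ÷ 20000 ng/mL = 9.5931 mL/hr
Volume infused so far = 9.5931 mL/hr × 2.8 hr = 26.86068 mL
Volume remaining = 50 − 26.86068 = 23.13932 mL
New rate:
Dose = 12 ng/kg/min × 99 kg = 1188 ng/min
1188 ng/min × 60 min/hr = 71280 ng/hr
Rate = 71280 ng/hr ÷ 20000 ng/mL = 3.564 mL/hr
Time remaining = 23.13932 mL ÷ 3.564 mL/hr = 6.492514 hr

6.5 hours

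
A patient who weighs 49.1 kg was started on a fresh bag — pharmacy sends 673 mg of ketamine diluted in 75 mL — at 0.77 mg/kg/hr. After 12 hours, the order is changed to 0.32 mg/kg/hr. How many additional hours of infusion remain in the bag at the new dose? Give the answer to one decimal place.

14.0 hours

Initial rate:
Dose = 0.77 mg/kg/hr × 49.1 kg = 37.807 mg/hr
Concentration = 673 mg ÷ 75 mL = 8.973333 mg/mL
Rate = 37.807 mg/hr ÷ 8.973333 mg/mL = 4.213262 mL/hr
Volume infused so far = 4.213262 mL/hr × 12 hr = 50.55914 mL
Volume remaining = 75 − 50.55914 = 24.44086 mL
New rate:
Dose = 0.32 mg/kg/hr × 49.1 kg = 15.712 mg/hr
Rate = 15.712 mg/hr ÷ 8.973333 mg/mL = 1.750966 mL/hr
Time remaining = 24.44086 mL ÷ 1.750966 mL/hr = 13.9585 hr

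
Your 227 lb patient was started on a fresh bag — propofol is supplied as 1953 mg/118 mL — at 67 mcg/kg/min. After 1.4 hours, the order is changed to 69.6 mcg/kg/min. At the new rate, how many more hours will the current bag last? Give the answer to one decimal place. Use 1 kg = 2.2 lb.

Initial rate:
Weight = 227 lb ÷ 2.2 lb/kg = 103.1818 kg
Dose = 67 mcg/kg/min × 103.1818 kg = 6913.182 mcg/min
6913.182 mcg/min × 60 min/hr = 414790.9 mcg/hr
Concentration = 1953 mg ÷ 118 mL = 16.55085 mg/mL = 16550.85 mcg/mL
Rate = 414790.9 mcg/hr ÷ 16550.85 mcg/mL = 25.06161 mL/hr
Volume infused so far = 25.06161 mL/hr × 1.4 hr = 35.08626 mL
Volume remaining = 118 − 35.08626 = 82.91374 mL
New rate:
Dose = 69.6 mcg/kg/min × 103.1818 kg = 7181.455 mcg/min
7181.455 mcg/min × 60 min/hr = 430887.3 mcg/hr
Rate = 430887.3 mcg/hr ÷ 16550.85 mcg/mL = 26.03415 mL/hr
Time remaining = 82.91374 mL ÷ 26.03415 mL/hr = 3.184807 hr

3.2 hours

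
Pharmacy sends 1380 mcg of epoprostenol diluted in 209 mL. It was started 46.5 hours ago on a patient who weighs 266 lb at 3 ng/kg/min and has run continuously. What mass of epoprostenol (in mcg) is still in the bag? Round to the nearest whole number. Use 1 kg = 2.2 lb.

368 mcg

Weight = 266 lb ÷ 2.2 lb/kg = 120.9091 kg
Dose = 3 ng/kg/min × 120.9091 kg = 362.7273 ng/min
362.7273 ng/min × 60 min/hr = 21763.64 ng/hr
Concentration = 1380 mcg ÷ 209 mL = 6.602871 mcg/mL = 6602.871 ng/mL
Rate = 21763.64 ng/hr ÷ 6602.871 ng/mL = 3.296087 mL/hr
Volume infused = 3.296087 mL/hr × 46.5 hr = 153.268 mL
Volume remaining = 209 − 153.268 = 55.73196 mL
Drug remaining = 55.73196 mL × 6602.871 ng/mL = 367990.9 ng = 367.9909 mcg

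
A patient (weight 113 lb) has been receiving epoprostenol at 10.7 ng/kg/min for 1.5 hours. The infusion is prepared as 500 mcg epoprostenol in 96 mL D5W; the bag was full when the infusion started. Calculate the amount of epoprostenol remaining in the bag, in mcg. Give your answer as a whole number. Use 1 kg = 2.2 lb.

Weight = 113 lb ÷ 2.2 lb/kg = 51.36364 kg
Dose = 10.7 ng/kg/min × 51.36364 kg = 549.5909 ng/min
549.5909 ng/min × 60 min/hr = 32975.45 ng/hr
Concentration = 500 mcg ÷ 96 mL = 5.208333 mcg/mL = 5208.333 ng/mL
Rate = 32975.45 ng/hr ÷ 5208.333 ng/mL = 6.331287 mL/hr
Volume infused = 6.331287 mL/hr × 1.5 hr = 9.496931 mL
Volume remaining = 96 − 9.496931 = 86.50307 mL
Drug remaining = 86.50307 mL × 5208.333 ng/mL = 450536.8 ng = 450.5368 mcg

451 mcg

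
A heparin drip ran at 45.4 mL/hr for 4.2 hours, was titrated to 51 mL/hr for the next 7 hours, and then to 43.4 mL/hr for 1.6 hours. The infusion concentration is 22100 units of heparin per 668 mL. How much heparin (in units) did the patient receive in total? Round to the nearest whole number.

Concentration = 22100 units ÷ 668 mL = 33.08383 units/mL
Stage 1: 45.4 mL/hr × 4.2 hr = 190.68 mL → 190.68 mL × 33.08383 units/mL = 6308.425 units
Stage 2: 51 mL/hr × 7 hr = 357 mL → 357 mL × 33.08383 units/mL = 11810.93 units
Stage 3: 43.4 mL/hr × 1.6 hr = 69.44 mL → 69.44 mL × 33.08383 units/mL = 2297.341 units
Total = 6308.425 + 11810.93 + 2297.341 = 20416.69 units

20417 units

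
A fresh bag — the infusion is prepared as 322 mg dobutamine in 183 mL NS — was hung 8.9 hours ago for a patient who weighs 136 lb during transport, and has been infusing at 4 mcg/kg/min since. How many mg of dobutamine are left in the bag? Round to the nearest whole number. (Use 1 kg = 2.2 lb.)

Weight = 136 lb ÷ 2.2 lb/kg = 61.81818 kg
Dose = 4 mcg/kg/min × 61.81818 kg = 247.2727 mcg/min
247.2727 mcg/min × 60 min/hr = 14836.36 mcg/hr
Concentration = 322 mg ÷ 183 mL = 1.759563 mg/mL = 1759.563 mcg/mL
Rate = 14836.36 mcg/hr ÷ 1759.563 mcg/mL = 8.431846 mL/hr
Volume infused = 8.431846 mL/hr × 8.9 hr = 75.04343 mL
Volume remaining = 183 − 75.04343 = 107.9566 mL
Drug remaining = 107.9566 mL × 1759.563 mcg/mL = 189956.4 mcg = 189.9564 mg

190 mg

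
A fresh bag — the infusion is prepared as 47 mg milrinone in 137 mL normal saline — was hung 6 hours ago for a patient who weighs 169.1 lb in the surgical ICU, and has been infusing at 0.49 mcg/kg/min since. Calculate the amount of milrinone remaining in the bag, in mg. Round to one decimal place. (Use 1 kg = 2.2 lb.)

33.4 mg

Weight = 169.1 lb ÷ 2.2 lb/kg = 76.86364 kg
Dose = 0.49 mcg/kg/min × 76.86364 kg = 37.66318 mcg/min
37.66318 mcg/min × 60 min/hr = 2259.791 mcg/hr
Concentration = 47 mg ÷ 137 mL = 0.3430657 mg/mL = 343.0657 mcg/mL
Rate = 2259.791 mcg/hr ÷ 343.0657 mcg/mL = 6.58705 mL/hr
Volume infused = 6.58705 mL/hr × 6 hr = 39.5223 mL
Volume remaining = 137 − 39.5223 = 97.4777 mL
Drug remaining = 97.4777 mL × 343.0657 mcg/mL = 33441.25 mcg = 33.44125 mg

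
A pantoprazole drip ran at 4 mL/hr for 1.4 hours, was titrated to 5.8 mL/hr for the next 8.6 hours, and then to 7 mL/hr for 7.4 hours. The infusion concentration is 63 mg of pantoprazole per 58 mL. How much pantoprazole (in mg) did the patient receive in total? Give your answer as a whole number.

Concentration = 63 mg ÷ 58 mL = 1.086207 mg/mL
Stage 1: 4 mL/hr × 1.4 hr = 5.6 mL → 5.6 mL × 1.086207 mg/mL = 6.082759 mg
Stage 2: 5.8 mL/hr × 8.6 hr = 49.88 mL → 49.88 mL × 1.086207 mg/mL = 54.18 mg
Stage 3: 7 mL/hr × 7.4 hr = 51.8 mL → 51.8 mL × 1.086207 mg/mL = 56.26552 mg
Total = 6.082759 + 54.18 + 56.26552 = 116.5283 mg

117 mg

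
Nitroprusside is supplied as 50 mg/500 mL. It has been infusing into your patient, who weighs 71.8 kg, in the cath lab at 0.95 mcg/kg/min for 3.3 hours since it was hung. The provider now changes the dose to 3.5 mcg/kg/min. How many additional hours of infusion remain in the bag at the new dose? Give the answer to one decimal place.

2.4 hours

Initial rate:
Dose = 0.95 mcg/kg/min × 71.8 kg = 68.21 mcg/min
68.21 mcg/min × 60 min/hr = 4092.6 mcg/hr
Concentration = 50 mg ÷ 500 mL = 0.1 mg/mL = 100 mcg/mL
Rate = 4092.6 mcg/hr ÷ 100 mcg/mL = 40.926 mL/hr
Volume infused so far = 40.926 mL/hr × 3.3 hr = 135.0558 mL
Volume remaining = 500 − 135.0558 = 364.9442 mL
New rate:
Dose = 3.5 mcg/kg/min × 71.8 kg = 251.3 mcg/min
251.3 mcg/min × 60 min/hr = 15078 mcg/hr
Rate = 15078 mcg/hr ÷ 100 mcg/mL = 150.78 mL/hr
Time remaining = 364.9442 mL ÷ 150.78 mL/hr = 2.420375 hr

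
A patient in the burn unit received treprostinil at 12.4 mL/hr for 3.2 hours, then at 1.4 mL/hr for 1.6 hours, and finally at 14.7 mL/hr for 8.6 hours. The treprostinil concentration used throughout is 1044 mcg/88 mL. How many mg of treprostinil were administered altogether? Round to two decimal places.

Concentration = 1044 mcg ÷ 88 mL = 11.86364 mcg/mL
Stage 1: 12.4 mL/hr × 3.2 hr = 39.68 mL → 39.68 mL × 11.86364 mcg/mL = 470.7491 mcg
Stage 2: 1.4 mL/hr × 1.6 hr = 2.24 mL → 2.24 mL × 11.86364 mcg/mL = 26.57455 mcg
Stage 3: 14.7 mL/hr × 8.6 hr = 126.42 mL → 126.42 mL × 11.86364 mcg/mL = 1499.801 mcg
Total = 470.7491 + 26.57455 + 1499.801 = 1997.125 mcg = 1.997125 mg

2.00 mg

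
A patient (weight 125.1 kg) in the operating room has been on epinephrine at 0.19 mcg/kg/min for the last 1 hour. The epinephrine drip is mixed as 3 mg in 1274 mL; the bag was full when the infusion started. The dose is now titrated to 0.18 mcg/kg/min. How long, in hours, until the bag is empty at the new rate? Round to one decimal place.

Initial rate:
Dose = 0.19 mcg/kg/min × 125.1 kg = 23.769 mcg/min
23.769 mcg/min × 60 min/hr = 1426.14 mcg/hr
Concentration = 3 mg ÷ 1274 mL = 0.002354788 mg/mL = 2.354788 mcg/mL
Rate = 1426.14 mcg/hr ÷ 2.354788 mcg/mL = 605.6341 mL/hr
Volume infused so far = 605.6341 mL/hr × 1 hr = 605.6341 mL
Volume remaining = 1274 − 605.6341 = 668.3659 mL
New rate:
Dose = 0.18 mcg/kg/min × 125.1 kg = 22.518 mcg/min
22.518 mcg/min × 60 min/hr = 1351.08 mcg/hr
Rate = 1351.08 mcg/hr ÷ 2.354788 mcg/mL = 573.7586 mL/hr
Time remaining = 668.3659 mL ÷ 573.7586 mL/hr = 1.16489 hr

1.2 hours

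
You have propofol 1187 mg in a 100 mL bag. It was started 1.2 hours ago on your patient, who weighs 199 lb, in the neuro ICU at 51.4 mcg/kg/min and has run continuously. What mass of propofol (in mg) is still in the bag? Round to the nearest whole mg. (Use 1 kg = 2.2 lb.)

Weight = 199 lb ÷ 2.2 lb/kg = 90.45455 kg
Dose = 51.4 mcg/kg/min × 90.45455 kg = 4649.364 mcg/min
4649.364 mcg/min × 60 min/hr = 278961.8 mcg/hr
Concentration = 1187 mg ÷ 100 mL = 11.87 mg/mL = 11870 mcg/mL
Rate = 278961.8 mcg/hr ÷ 11870 mcg/mL = 23.50142 mL/hr
Volume infused = 23.50142 mL/hr × 1.2 hr = 28.2017 mL
Volume remaining = 100 − 28.2017 = 71.7983 mL
Drug remaining = 71.7983 mL × 11870 mcg/mL = 852245.8 mcg = 852.2458 mg

852 mg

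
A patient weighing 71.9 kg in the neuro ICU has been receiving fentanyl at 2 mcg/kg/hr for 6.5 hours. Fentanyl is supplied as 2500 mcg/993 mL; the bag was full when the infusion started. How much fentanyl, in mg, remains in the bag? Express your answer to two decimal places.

1.57 mg

Dose = 2 mcg/kg/hr × 71.9 kg = 143.8 mcg/hr
Concentration = 2500 mcg ÷ 993 mL = 2.517623 mcg/mL
Rate = 143.8 mcg/hr ÷ 2.517623 mcg/mL = 57.11736 mL/hr
Volume infused = 57.11736 mL/hr × 6.5 hr = 371.2628 mL
Volume remaining = 993 − 371.2628 = 621.7372 mL
Drug remaining = 621.7372 mL × 2.517623 mcg/mL = 1565.3 mcg = 1.5653 mg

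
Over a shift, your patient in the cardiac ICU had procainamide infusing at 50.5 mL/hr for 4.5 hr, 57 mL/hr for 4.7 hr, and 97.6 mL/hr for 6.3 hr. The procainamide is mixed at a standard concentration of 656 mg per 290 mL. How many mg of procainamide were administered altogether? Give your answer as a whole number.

Concentration = 656 mg ÷ 290 mL = 2.262069 mg/mL
Stage 1: 50.5 mL/hr × 4.5 hr = 227.25 mL → 227.25 mL × 2.262069 mg/mL = 514.0552 mg
Stage 2: 57 mL/hr × 4.7 hr = 267.9 mL → 267.9 mL × 2.262069 mg/mL = 606.0083 mg
Stage 3: 97.6 mL/hr × 6.3 hr = 614.88 mL → 614.88 mL × 2.262069 mg/mL = 1390.901 mg
Total = 514.0552 + 606.0083 + 1390.901 = 2510.964 mg

2511 mg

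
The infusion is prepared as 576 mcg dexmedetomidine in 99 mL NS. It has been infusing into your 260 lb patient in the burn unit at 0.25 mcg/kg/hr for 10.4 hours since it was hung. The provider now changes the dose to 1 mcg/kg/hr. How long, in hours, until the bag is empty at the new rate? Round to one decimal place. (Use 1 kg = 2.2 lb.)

Initial rate:
Weight = 260 lb ÷ 2.2 lb/kg = 118.1818 kg
Dose = 0.25 mcg/kg/hr × 118.1818 kg = 29.54545 mcg/hr
Concentration = 576 mcg ÷ 99 mL = 5.818182 mcg/mL
Rate = 29.54545 mcg/hr ÷ 5.818182 mcg/mL = 5.078125 mL/hr
Volume infused so far = 5.078125 mL/hr × 10.4 hr = 52.8125 mL
Volume remaining = 99 − 52.8125 = 46.1875 mL
New rate:
Dose = 1 mcg/kg/hr × 118.1818 kg = 118.1818 mcg/hr
Rate = 118.1818 mcg/hr ÷ 5.818182 mcg/mL = 20.3125 mL/hr
Time remaining = 46.1875 mL ÷ 20.3125 mL/hr = 2.273846 hr

2.3 hours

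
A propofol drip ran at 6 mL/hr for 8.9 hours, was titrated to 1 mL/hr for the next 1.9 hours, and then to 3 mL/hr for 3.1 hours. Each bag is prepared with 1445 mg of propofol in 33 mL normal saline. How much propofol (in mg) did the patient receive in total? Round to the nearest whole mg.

Concentration = 1445 mg ÷ 33 mL = 43.78788 mg/mL
Stage 1: 6 mL/hr × 8.9 hr = 53.4 mL → 53.4 mL × 43.78788 mg/mL = 2338.273 mg
Stage 2: 1 mL/hr × 1.9 hr = 1.9 mL → 1.9 mL × 43.78788 mg/mL = 83.19697 mg
Stage 3: 3 mL/hr × 3.1 hr = 9.3 mL → 9.3 mL × 43.78788 mg/mL = 407.2273 mg
Total = 2338.273 + 83.19697 + 407.2273 = 2828.697 mg

2829 mg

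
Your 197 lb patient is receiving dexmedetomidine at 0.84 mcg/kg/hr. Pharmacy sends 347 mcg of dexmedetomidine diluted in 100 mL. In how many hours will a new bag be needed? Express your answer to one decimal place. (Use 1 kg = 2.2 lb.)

Weight = 197 lb ÷ 2.2 lb/kg = 89.54545 kg
Dose = 0.84 mcg/kg/hr × 89.54545 kg = 75.21818 mcg/hr
Concentration = 347 mcg ÷ 100 mL = 3.47 mcg/mL
Rate = 75.21818 mcg/hr ÷ 3.47 mcg/mL = 21.67671 mL/hr
Duration = 100 mL ÷ 21.67671 mL/hr = 4.613246 hr

4.6 hours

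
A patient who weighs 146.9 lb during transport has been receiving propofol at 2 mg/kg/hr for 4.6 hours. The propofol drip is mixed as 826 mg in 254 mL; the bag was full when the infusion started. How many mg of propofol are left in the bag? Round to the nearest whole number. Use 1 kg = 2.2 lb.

212 mg

Weight = 146.9 lb ÷ 2.2 lb/kg = 66.77273 kg
Dose = 2 mg/kg/hr × 66.77273 kg = 133.5455 mg/hr
Concentration = 826 mg ÷ 254 mL = 3.251969 mg/mL
Rate = 133.5455 mg/hr ÷ 3.251969 mg/mL = 41.06604 mL/hr
Volume infused = 41.06604 mL/hr × 4.6 hr = 188.9038 mL
Volume remaining = 254 − 188.9038 = 65.09624 mL
Drug remaining = 65.09624 mL × 3.251969 mg/mL = 211.6909 mg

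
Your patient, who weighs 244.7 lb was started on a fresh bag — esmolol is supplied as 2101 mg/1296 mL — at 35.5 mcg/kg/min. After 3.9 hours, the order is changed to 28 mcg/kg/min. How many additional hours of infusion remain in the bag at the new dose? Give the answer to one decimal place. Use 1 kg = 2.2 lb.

6.3 hours

Initial rate:
Weight = 244.7 lb ÷ 2.2 lb/kg = 111.2273 kg
Dose = 35.5 mcg/kg/min × 111.2273 kg = 3948.568 mcg/min
3948.568 mcg/min × 60 min/hr = 236914.1 mcg/hr
Concentration = 2101 mg ÷ 1296 mL = 1.621142 mg/mL = 1621.142 mcg/mL
Rate = 236914.1 mcg/hr ÷ 1621.142 mcg/mL = 146.1402 mL/hr
Volume infused so far = 146.1402 mL/hr × 3.9 hr = 569.947 mL
Volume remaining = 1296 − 569.947 = 726.053 mL
New rate:
Dose = 28 mcg/kg/min × 111.2273 kg = 3114.364 mcg/min
3114.364 mcg/min × 60 min/hr = 186861.8 mcg/hr
Rate = 186861.8 mcg/hr ÷ 1621.142 mcg/mL = 115.2655 mL/hr
Time remaining = 726.053 mL ÷ 115.2655 mL/hr = 6.29896 hr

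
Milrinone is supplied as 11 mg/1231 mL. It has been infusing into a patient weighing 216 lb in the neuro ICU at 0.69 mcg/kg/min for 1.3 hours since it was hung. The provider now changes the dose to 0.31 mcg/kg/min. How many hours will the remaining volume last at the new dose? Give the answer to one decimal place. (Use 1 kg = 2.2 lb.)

3.1 hours

Initial rate:
Weight = 216 lb ÷ 2.2 lb/kg = 98.18182 kg
Dose = 0.69 mcg/kg/min × 98.18182 kg = 67.74545 mcg/min
67.74545 mcg/min × 60 min/hr = 4064.727 mcg/hr
Concentration = 11 mg ÷ 1231 mL = 0.008935825 mg/mL = 8.935825 mcg/mL
Rate = 4064.727 mcg/hr ÷ 8.935825 mcg/mL = 454.8799 mL/hr
Volume infused so far = 454.8799 mL/hr × 1.3 hr = 591.3439 mL
Volume remaining = 1231 − 591.3439 = 639.6561 mL
New rate:
Dose = 0.31 mcg/kg/min × 98.18182 kg = 30.43636 mcg/min
30.43636 mcg/min × 60 min/hr = 1826.182 mcg/hr
Rate = 1826.182 mcg/hr ÷ 8.935825 mcg/mL = 204.3663 mL/hr
Time remaining = 639.6561 mL ÷ 204.3663 mL/hr = 3.129948 hr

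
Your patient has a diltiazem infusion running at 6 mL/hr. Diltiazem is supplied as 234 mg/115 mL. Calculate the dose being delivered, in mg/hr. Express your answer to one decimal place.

12.2 mg/hr

Concentration = 234 mg ÷ 115 mL = 2.034783 mg/mL
Drug rate = 6 mL/hr × 2.034783 mg/mL = 12.2087 mg/hr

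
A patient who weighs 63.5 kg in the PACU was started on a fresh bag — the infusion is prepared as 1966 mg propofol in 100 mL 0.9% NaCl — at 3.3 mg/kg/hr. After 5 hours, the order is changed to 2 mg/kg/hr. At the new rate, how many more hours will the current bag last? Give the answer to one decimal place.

7.2 hours

Initial rate:
Dose = 3.3 mg/kg/hr × 63.5 kg = 209.55 mg/hr
Concentration = 1966 mg ÷ 100 mL = 19.66 mg/mL
Rate = 209.55 mg/hr ÷ 19.66 mg/mL = 10.6587 mL/hr
Volume infused so far = 10.6587 mL/hr × 5 hr = 53.29349 mL
Volume remaining = 100 − 53.29349 = 46.70651 mL
New rate:
Dose = 2 mg/kg/hr × 63.5 kg = 127 mg/hr
Rate = 127 mg/hr ÷ 19.66 mg/mL = 6.459817 mL/hr
Time remaining = 46.70651 mL ÷ 6.459817 mL/hr = 7.230315 hr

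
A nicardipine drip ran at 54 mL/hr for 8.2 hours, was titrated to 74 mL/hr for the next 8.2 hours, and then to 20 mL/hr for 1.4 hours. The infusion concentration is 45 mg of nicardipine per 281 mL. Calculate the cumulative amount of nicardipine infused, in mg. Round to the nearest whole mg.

173 mg

Concentration = 45 mg ÷ 281 mL = 0.1601423 mg/mL
Stage 1: 54 mL/hr × 8.2 hr = 442.8 mL → 442.8 mL × 0.1601423 mg/mL = 70.91103 mg
Stage 2: 74 mL/hr × 8.2 hr = 606.8 mL → 606.8 mL × 0.1601423 mg/mL = 97.17438 mg
Stage 3: 20 mL/hr × 1.4 hr = 28 mL → 28 mL × 0.1601423 mg/mL = 4.483986 mg
Total = 70.91103 + 97.17438 + 4.483986 = 172.5694 mg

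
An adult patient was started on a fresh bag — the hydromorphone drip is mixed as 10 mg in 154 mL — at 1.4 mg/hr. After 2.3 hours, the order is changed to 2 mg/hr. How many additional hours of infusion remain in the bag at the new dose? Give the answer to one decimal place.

3.4 hours

Initial rate:
Concentration = 10 mg ÷ 154 mL = 0.06493506 mg/mL
Rate = 1.4 mg/hr ÷ 0.06493506 mg/mL = 21.56 mL/hr
Volume infused so far = 21.56 mL/hr × 2.3 hr = 49.588 mL
Volume remaining = 154 − 49.588 = 104.412 mL
New rate:
Rate = 2 mg/hr ÷ 0.06493506 mg/mL = 30.8 mL/hr
Time remaining = 104.412 mL ÷ 30.8 mL/hr = 3.39 hr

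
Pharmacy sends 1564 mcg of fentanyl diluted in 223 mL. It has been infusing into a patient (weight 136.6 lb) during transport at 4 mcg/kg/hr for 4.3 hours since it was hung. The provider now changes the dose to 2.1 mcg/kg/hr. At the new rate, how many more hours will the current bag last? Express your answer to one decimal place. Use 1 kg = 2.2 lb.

3.8 hours

Initial rate:
Weight = 136.6 lb ÷ 2.2 lb/kg = 62.09091 kg
Dose = 4 mcg/kg/hr × 62.09091 kg = 248.3636 mcg/hr
Concentration = 1564 mcg ÷ 223 mL = 7.013453 mcg/mL
Rate = 248.3636 mcg/hr ÷ 7.013453 mcg/mL = 35.41246 mL/hr
Volume infused so far = 35.41246 mL/hr × 4.3 hr = 152.2736 mL
Volume remaining = 223 − 152.2736 = 70.72641 mL
New rate:
Dose = 2.1 mcg/kg/hr × 62.09091 kg = 130.3909 mcg/hr
Rate = 130.3909 mcg/hr ÷ 7.013453 mcg/mL = 18.59154 mL/hr
Time remaining = 70.72641 mL ÷ 18.59154 mL/hr = 3.804225 hr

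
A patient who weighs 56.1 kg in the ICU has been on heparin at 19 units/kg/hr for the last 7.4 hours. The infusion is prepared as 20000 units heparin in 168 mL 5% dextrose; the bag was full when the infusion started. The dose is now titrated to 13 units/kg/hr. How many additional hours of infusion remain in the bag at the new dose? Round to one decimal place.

Initial rate:
Dose = 19 units/kg/hr × 56.1 kg = 1065.9 units/hr
Concentration = 20000 units ÷ 168 mL = 119.0476 units/mL
Rate = 1065.9 units/hr ÷ 119.0476 units/mL = 8.95356 mL/hr
Volume infused so far = 8.95356 mL/hr × 7.4 hr = 66.25634 mL
Volume remaining = 168 − 66.25634 = 101.7437 mL
New rate:
Dose = 13 units/kg/hr × 56.1 kg = 729.3 units/hr
Rate = 729.3 units/hr ÷ 119.0476 units/mL = 6.12612 mL/hr
Time remaining = 101.7437 mL ÷ 6.12612 mL/hr = 16.60817 hr

16.6 hours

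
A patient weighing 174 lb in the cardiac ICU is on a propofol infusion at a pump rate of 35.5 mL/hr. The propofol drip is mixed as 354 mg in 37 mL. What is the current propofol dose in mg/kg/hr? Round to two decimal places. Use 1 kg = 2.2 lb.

4.29 mg/kg/hr

Weight = 174 lb ÷ 2.2 lb/kg = 79.09091 kg
Concentration = 354 mg ÷ 37 mL = 9.567568 mg/mL
Drug rate = 35.5 mL/hr × 9.567568 mg/mL = 339.6486 mg/hr
339.6486 mg/hr ÷ 79.09091 kg = 4.294408 mg/kg/hr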